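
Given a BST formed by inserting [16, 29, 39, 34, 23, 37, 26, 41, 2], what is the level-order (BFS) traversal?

Tree insertion order: [16, 29, 39, 34, 23, 37, 26, 41, 2]
Tree (level-order array): [16, 2, 29, None, None, 23, 39, None, 26, 34, 41, None, None, None, 37]
BFS from the root, enqueuing left then right child of each popped node:
  queue [16] -> pop 16, enqueue [2, 29], visited so far: [16]
  queue [2, 29] -> pop 2, enqueue [none], visited so far: [16, 2]
  queue [29] -> pop 29, enqueue [23, 39], visited so far: [16, 2, 29]
  queue [23, 39] -> pop 23, enqueue [26], visited so far: [16, 2, 29, 23]
  queue [39, 26] -> pop 39, enqueue [34, 41], visited so far: [16, 2, 29, 23, 39]
  queue [26, 34, 41] -> pop 26, enqueue [none], visited so far: [16, 2, 29, 23, 39, 26]
  queue [34, 41] -> pop 34, enqueue [37], visited so far: [16, 2, 29, 23, 39, 26, 34]
  queue [41, 37] -> pop 41, enqueue [none], visited so far: [16, 2, 29, 23, 39, 26, 34, 41]
  queue [37] -> pop 37, enqueue [none], visited so far: [16, 2, 29, 23, 39, 26, 34, 41, 37]
Result: [16, 2, 29, 23, 39, 26, 34, 41, 37]


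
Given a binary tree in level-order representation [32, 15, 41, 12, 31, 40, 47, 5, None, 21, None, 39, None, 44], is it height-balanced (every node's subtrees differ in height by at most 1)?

Tree (level-order array): [32, 15, 41, 12, 31, 40, 47, 5, None, 21, None, 39, None, 44]
Definition: a tree is height-balanced if, at every node, |h(left) - h(right)| <= 1 (empty subtree has height -1).
Bottom-up per-node check:
  node 5: h_left=-1, h_right=-1, diff=0 [OK], height=0
  node 12: h_left=0, h_right=-1, diff=1 [OK], height=1
  node 21: h_left=-1, h_right=-1, diff=0 [OK], height=0
  node 31: h_left=0, h_right=-1, diff=1 [OK], height=1
  node 15: h_left=1, h_right=1, diff=0 [OK], height=2
  node 39: h_left=-1, h_right=-1, diff=0 [OK], height=0
  node 40: h_left=0, h_right=-1, diff=1 [OK], height=1
  node 44: h_left=-1, h_right=-1, diff=0 [OK], height=0
  node 47: h_left=0, h_right=-1, diff=1 [OK], height=1
  node 41: h_left=1, h_right=1, diff=0 [OK], height=2
  node 32: h_left=2, h_right=2, diff=0 [OK], height=3
All nodes satisfy the balance condition.
Result: Balanced


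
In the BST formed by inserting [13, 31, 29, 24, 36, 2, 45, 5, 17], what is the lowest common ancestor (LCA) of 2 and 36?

Tree insertion order: [13, 31, 29, 24, 36, 2, 45, 5, 17]
Tree (level-order array): [13, 2, 31, None, 5, 29, 36, None, None, 24, None, None, 45, 17]
In a BST, the LCA of p=2, q=36 is the first node v on the
root-to-leaf path with p <= v <= q (go left if both < v, right if both > v).
Walk from root:
  at 13: 2 <= 13 <= 36, this is the LCA
LCA = 13


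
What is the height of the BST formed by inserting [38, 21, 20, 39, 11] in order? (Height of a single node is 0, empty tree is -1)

Insertion order: [38, 21, 20, 39, 11]
Tree (level-order array): [38, 21, 39, 20, None, None, None, 11]
Compute height bottom-up (empty subtree = -1):
  height(11) = 1 + max(-1, -1) = 0
  height(20) = 1 + max(0, -1) = 1
  height(21) = 1 + max(1, -1) = 2
  height(39) = 1 + max(-1, -1) = 0
  height(38) = 1 + max(2, 0) = 3
Height = 3


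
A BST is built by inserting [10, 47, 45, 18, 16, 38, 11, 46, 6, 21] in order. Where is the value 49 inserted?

Starting tree (level order): [10, 6, 47, None, None, 45, None, 18, 46, 16, 38, None, None, 11, None, 21]
Insertion path: 10 -> 47
Result: insert 49 as right child of 47
Final tree (level order): [10, 6, 47, None, None, 45, 49, 18, 46, None, None, 16, 38, None, None, 11, None, 21]


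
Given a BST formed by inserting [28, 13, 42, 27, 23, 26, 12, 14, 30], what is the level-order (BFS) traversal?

Tree insertion order: [28, 13, 42, 27, 23, 26, 12, 14, 30]
Tree (level-order array): [28, 13, 42, 12, 27, 30, None, None, None, 23, None, None, None, 14, 26]
BFS from the root, enqueuing left then right child of each popped node:
  queue [28] -> pop 28, enqueue [13, 42], visited so far: [28]
  queue [13, 42] -> pop 13, enqueue [12, 27], visited so far: [28, 13]
  queue [42, 12, 27] -> pop 42, enqueue [30], visited so far: [28, 13, 42]
  queue [12, 27, 30] -> pop 12, enqueue [none], visited so far: [28, 13, 42, 12]
  queue [27, 30] -> pop 27, enqueue [23], visited so far: [28, 13, 42, 12, 27]
  queue [30, 23] -> pop 30, enqueue [none], visited so far: [28, 13, 42, 12, 27, 30]
  queue [23] -> pop 23, enqueue [14, 26], visited so far: [28, 13, 42, 12, 27, 30, 23]
  queue [14, 26] -> pop 14, enqueue [none], visited so far: [28, 13, 42, 12, 27, 30, 23, 14]
  queue [26] -> pop 26, enqueue [none], visited so far: [28, 13, 42, 12, 27, 30, 23, 14, 26]
Result: [28, 13, 42, 12, 27, 30, 23, 14, 26]


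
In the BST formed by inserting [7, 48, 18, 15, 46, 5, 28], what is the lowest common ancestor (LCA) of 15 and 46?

Tree insertion order: [7, 48, 18, 15, 46, 5, 28]
Tree (level-order array): [7, 5, 48, None, None, 18, None, 15, 46, None, None, 28]
In a BST, the LCA of p=15, q=46 is the first node v on the
root-to-leaf path with p <= v <= q (go left if both < v, right if both > v).
Walk from root:
  at 7: both 15 and 46 > 7, go right
  at 48: both 15 and 46 < 48, go left
  at 18: 15 <= 18 <= 46, this is the LCA
LCA = 18


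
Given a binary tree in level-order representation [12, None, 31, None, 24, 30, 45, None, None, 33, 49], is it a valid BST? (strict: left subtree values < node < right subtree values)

Level-order array: [12, None, 31, None, 24, 30, 45, None, None, 33, 49]
Validate using subtree bounds (lo, hi): at each node, require lo < value < hi,
then recurse left with hi=value and right with lo=value.
Preorder trace (stopping at first violation):
  at node 12 with bounds (-inf, +inf): OK
  at node 31 with bounds (12, +inf): OK
  at node 24 with bounds (31, +inf): VIOLATION
Node 24 violates its bound: not (31 < 24 < +inf).
Result: Not a valid BST


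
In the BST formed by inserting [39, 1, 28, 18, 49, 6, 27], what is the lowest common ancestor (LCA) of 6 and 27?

Tree insertion order: [39, 1, 28, 18, 49, 6, 27]
Tree (level-order array): [39, 1, 49, None, 28, None, None, 18, None, 6, 27]
In a BST, the LCA of p=6, q=27 is the first node v on the
root-to-leaf path with p <= v <= q (go left if both < v, right if both > v).
Walk from root:
  at 39: both 6 and 27 < 39, go left
  at 1: both 6 and 27 > 1, go right
  at 28: both 6 and 27 < 28, go left
  at 18: 6 <= 18 <= 27, this is the LCA
LCA = 18


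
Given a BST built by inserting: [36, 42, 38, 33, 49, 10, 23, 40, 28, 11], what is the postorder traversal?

Tree insertion order: [36, 42, 38, 33, 49, 10, 23, 40, 28, 11]
Tree (level-order array): [36, 33, 42, 10, None, 38, 49, None, 23, None, 40, None, None, 11, 28]
Postorder traversal: [11, 28, 23, 10, 33, 40, 38, 49, 42, 36]


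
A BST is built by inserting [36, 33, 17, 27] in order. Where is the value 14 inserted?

Starting tree (level order): [36, 33, None, 17, None, None, 27]
Insertion path: 36 -> 33 -> 17
Result: insert 14 as left child of 17
Final tree (level order): [36, 33, None, 17, None, 14, 27]


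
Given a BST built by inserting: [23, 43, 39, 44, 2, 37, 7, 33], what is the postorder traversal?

Tree insertion order: [23, 43, 39, 44, 2, 37, 7, 33]
Tree (level-order array): [23, 2, 43, None, 7, 39, 44, None, None, 37, None, None, None, 33]
Postorder traversal: [7, 2, 33, 37, 39, 44, 43, 23]


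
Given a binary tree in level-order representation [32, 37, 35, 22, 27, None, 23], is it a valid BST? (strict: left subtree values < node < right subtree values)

Level-order array: [32, 37, 35, 22, 27, None, 23]
Validate using subtree bounds (lo, hi): at each node, require lo < value < hi,
then recurse left with hi=value and right with lo=value.
Preorder trace (stopping at first violation):
  at node 32 with bounds (-inf, +inf): OK
  at node 37 with bounds (-inf, 32): VIOLATION
Node 37 violates its bound: not (-inf < 37 < 32).
Result: Not a valid BST


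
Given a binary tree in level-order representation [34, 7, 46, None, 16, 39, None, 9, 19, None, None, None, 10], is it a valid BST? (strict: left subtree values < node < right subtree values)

Level-order array: [34, 7, 46, None, 16, 39, None, 9, 19, None, None, None, 10]
Validate using subtree bounds (lo, hi): at each node, require lo < value < hi,
then recurse left with hi=value and right with lo=value.
Preorder trace (stopping at first violation):
  at node 34 with bounds (-inf, +inf): OK
  at node 7 with bounds (-inf, 34): OK
  at node 16 with bounds (7, 34): OK
  at node 9 with bounds (7, 16): OK
  at node 10 with bounds (9, 16): OK
  at node 19 with bounds (16, 34): OK
  at node 46 with bounds (34, +inf): OK
  at node 39 with bounds (34, 46): OK
No violation found at any node.
Result: Valid BST


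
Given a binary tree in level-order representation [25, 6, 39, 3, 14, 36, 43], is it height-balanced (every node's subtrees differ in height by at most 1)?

Tree (level-order array): [25, 6, 39, 3, 14, 36, 43]
Definition: a tree is height-balanced if, at every node, |h(left) - h(right)| <= 1 (empty subtree has height -1).
Bottom-up per-node check:
  node 3: h_left=-1, h_right=-1, diff=0 [OK], height=0
  node 14: h_left=-1, h_right=-1, diff=0 [OK], height=0
  node 6: h_left=0, h_right=0, diff=0 [OK], height=1
  node 36: h_left=-1, h_right=-1, diff=0 [OK], height=0
  node 43: h_left=-1, h_right=-1, diff=0 [OK], height=0
  node 39: h_left=0, h_right=0, diff=0 [OK], height=1
  node 25: h_left=1, h_right=1, diff=0 [OK], height=2
All nodes satisfy the balance condition.
Result: Balanced


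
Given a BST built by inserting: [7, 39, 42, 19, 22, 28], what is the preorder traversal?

Tree insertion order: [7, 39, 42, 19, 22, 28]
Tree (level-order array): [7, None, 39, 19, 42, None, 22, None, None, None, 28]
Preorder traversal: [7, 39, 19, 22, 28, 42]


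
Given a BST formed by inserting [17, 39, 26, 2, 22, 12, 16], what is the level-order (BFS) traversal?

Tree insertion order: [17, 39, 26, 2, 22, 12, 16]
Tree (level-order array): [17, 2, 39, None, 12, 26, None, None, 16, 22]
BFS from the root, enqueuing left then right child of each popped node:
  queue [17] -> pop 17, enqueue [2, 39], visited so far: [17]
  queue [2, 39] -> pop 2, enqueue [12], visited so far: [17, 2]
  queue [39, 12] -> pop 39, enqueue [26], visited so far: [17, 2, 39]
  queue [12, 26] -> pop 12, enqueue [16], visited so far: [17, 2, 39, 12]
  queue [26, 16] -> pop 26, enqueue [22], visited so far: [17, 2, 39, 12, 26]
  queue [16, 22] -> pop 16, enqueue [none], visited so far: [17, 2, 39, 12, 26, 16]
  queue [22] -> pop 22, enqueue [none], visited so far: [17, 2, 39, 12, 26, 16, 22]
Result: [17, 2, 39, 12, 26, 16, 22]


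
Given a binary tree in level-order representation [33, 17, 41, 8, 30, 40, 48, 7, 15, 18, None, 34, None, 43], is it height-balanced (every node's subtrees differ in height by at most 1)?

Tree (level-order array): [33, 17, 41, 8, 30, 40, 48, 7, 15, 18, None, 34, None, 43]
Definition: a tree is height-balanced if, at every node, |h(left) - h(right)| <= 1 (empty subtree has height -1).
Bottom-up per-node check:
  node 7: h_left=-1, h_right=-1, diff=0 [OK], height=0
  node 15: h_left=-1, h_right=-1, diff=0 [OK], height=0
  node 8: h_left=0, h_right=0, diff=0 [OK], height=1
  node 18: h_left=-1, h_right=-1, diff=0 [OK], height=0
  node 30: h_left=0, h_right=-1, diff=1 [OK], height=1
  node 17: h_left=1, h_right=1, diff=0 [OK], height=2
  node 34: h_left=-1, h_right=-1, diff=0 [OK], height=0
  node 40: h_left=0, h_right=-1, diff=1 [OK], height=1
  node 43: h_left=-1, h_right=-1, diff=0 [OK], height=0
  node 48: h_left=0, h_right=-1, diff=1 [OK], height=1
  node 41: h_left=1, h_right=1, diff=0 [OK], height=2
  node 33: h_left=2, h_right=2, diff=0 [OK], height=3
All nodes satisfy the balance condition.
Result: Balanced


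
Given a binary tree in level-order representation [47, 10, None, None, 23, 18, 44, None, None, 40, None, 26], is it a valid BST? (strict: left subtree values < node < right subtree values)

Level-order array: [47, 10, None, None, 23, 18, 44, None, None, 40, None, 26]
Validate using subtree bounds (lo, hi): at each node, require lo < value < hi,
then recurse left with hi=value and right with lo=value.
Preorder trace (stopping at first violation):
  at node 47 with bounds (-inf, +inf): OK
  at node 10 with bounds (-inf, 47): OK
  at node 23 with bounds (10, 47): OK
  at node 18 with bounds (10, 23): OK
  at node 44 with bounds (23, 47): OK
  at node 40 with bounds (23, 44): OK
  at node 26 with bounds (23, 40): OK
No violation found at any node.
Result: Valid BST


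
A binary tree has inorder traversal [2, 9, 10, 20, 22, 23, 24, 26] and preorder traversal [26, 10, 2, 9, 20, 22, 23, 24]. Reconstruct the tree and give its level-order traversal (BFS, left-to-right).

Inorder:  [2, 9, 10, 20, 22, 23, 24, 26]
Preorder: [26, 10, 2, 9, 20, 22, 23, 24]
Algorithm: preorder visits root first, so consume preorder in order;
for each root, split the current inorder slice at that value into
left-subtree inorder and right-subtree inorder, then recurse.
Recursive splits:
  root=26; inorder splits into left=[2, 9, 10, 20, 22, 23, 24], right=[]
  root=10; inorder splits into left=[2, 9], right=[20, 22, 23, 24]
  root=2; inorder splits into left=[], right=[9]
  root=9; inorder splits into left=[], right=[]
  root=20; inorder splits into left=[], right=[22, 23, 24]
  root=22; inorder splits into left=[], right=[23, 24]
  root=23; inorder splits into left=[], right=[24]
  root=24; inorder splits into left=[], right=[]
Reconstructed level-order: [26, 10, 2, 20, 9, 22, 23, 24]


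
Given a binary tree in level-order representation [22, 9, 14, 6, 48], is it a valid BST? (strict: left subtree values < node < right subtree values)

Level-order array: [22, 9, 14, 6, 48]
Validate using subtree bounds (lo, hi): at each node, require lo < value < hi,
then recurse left with hi=value and right with lo=value.
Preorder trace (stopping at first violation):
  at node 22 with bounds (-inf, +inf): OK
  at node 9 with bounds (-inf, 22): OK
  at node 6 with bounds (-inf, 9): OK
  at node 48 with bounds (9, 22): VIOLATION
Node 48 violates its bound: not (9 < 48 < 22).
Result: Not a valid BST


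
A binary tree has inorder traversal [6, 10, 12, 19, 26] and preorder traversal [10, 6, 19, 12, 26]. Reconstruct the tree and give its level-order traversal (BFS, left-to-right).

Inorder:  [6, 10, 12, 19, 26]
Preorder: [10, 6, 19, 12, 26]
Algorithm: preorder visits root first, so consume preorder in order;
for each root, split the current inorder slice at that value into
left-subtree inorder and right-subtree inorder, then recurse.
Recursive splits:
  root=10; inorder splits into left=[6], right=[12, 19, 26]
  root=6; inorder splits into left=[], right=[]
  root=19; inorder splits into left=[12], right=[26]
  root=12; inorder splits into left=[], right=[]
  root=26; inorder splits into left=[], right=[]
Reconstructed level-order: [10, 6, 19, 12, 26]


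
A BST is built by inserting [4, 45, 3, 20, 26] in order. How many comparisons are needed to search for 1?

Search path for 1: 4 -> 3
Found: False
Comparisons: 2


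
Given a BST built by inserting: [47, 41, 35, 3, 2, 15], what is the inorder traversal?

Tree insertion order: [47, 41, 35, 3, 2, 15]
Tree (level-order array): [47, 41, None, 35, None, 3, None, 2, 15]
Inorder traversal: [2, 3, 15, 35, 41, 47]


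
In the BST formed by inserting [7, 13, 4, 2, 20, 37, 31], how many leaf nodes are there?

Tree built from: [7, 13, 4, 2, 20, 37, 31]
Tree (level-order array): [7, 4, 13, 2, None, None, 20, None, None, None, 37, 31]
Rule: A leaf has 0 children.
Per-node child counts:
  node 7: 2 child(ren)
  node 4: 1 child(ren)
  node 2: 0 child(ren)
  node 13: 1 child(ren)
  node 20: 1 child(ren)
  node 37: 1 child(ren)
  node 31: 0 child(ren)
Matching nodes: [2, 31]
Count of leaf nodes: 2


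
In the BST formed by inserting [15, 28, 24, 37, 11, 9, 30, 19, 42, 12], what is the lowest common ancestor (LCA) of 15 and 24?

Tree insertion order: [15, 28, 24, 37, 11, 9, 30, 19, 42, 12]
Tree (level-order array): [15, 11, 28, 9, 12, 24, 37, None, None, None, None, 19, None, 30, 42]
In a BST, the LCA of p=15, q=24 is the first node v on the
root-to-leaf path with p <= v <= q (go left if both < v, right if both > v).
Walk from root:
  at 15: 15 <= 15 <= 24, this is the LCA
LCA = 15


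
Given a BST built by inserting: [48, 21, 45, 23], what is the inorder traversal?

Tree insertion order: [48, 21, 45, 23]
Tree (level-order array): [48, 21, None, None, 45, 23]
Inorder traversal: [21, 23, 45, 48]


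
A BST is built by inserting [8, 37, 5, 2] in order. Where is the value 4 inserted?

Starting tree (level order): [8, 5, 37, 2]
Insertion path: 8 -> 5 -> 2
Result: insert 4 as right child of 2
Final tree (level order): [8, 5, 37, 2, None, None, None, None, 4]


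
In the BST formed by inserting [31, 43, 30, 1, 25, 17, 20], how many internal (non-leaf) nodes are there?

Tree built from: [31, 43, 30, 1, 25, 17, 20]
Tree (level-order array): [31, 30, 43, 1, None, None, None, None, 25, 17, None, None, 20]
Rule: An internal node has at least one child.
Per-node child counts:
  node 31: 2 child(ren)
  node 30: 1 child(ren)
  node 1: 1 child(ren)
  node 25: 1 child(ren)
  node 17: 1 child(ren)
  node 20: 0 child(ren)
  node 43: 0 child(ren)
Matching nodes: [31, 30, 1, 25, 17]
Count of internal (non-leaf) nodes: 5


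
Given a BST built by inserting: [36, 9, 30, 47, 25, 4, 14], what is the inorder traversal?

Tree insertion order: [36, 9, 30, 47, 25, 4, 14]
Tree (level-order array): [36, 9, 47, 4, 30, None, None, None, None, 25, None, 14]
Inorder traversal: [4, 9, 14, 25, 30, 36, 47]


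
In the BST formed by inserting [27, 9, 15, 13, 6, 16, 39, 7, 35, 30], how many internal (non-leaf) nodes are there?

Tree built from: [27, 9, 15, 13, 6, 16, 39, 7, 35, 30]
Tree (level-order array): [27, 9, 39, 6, 15, 35, None, None, 7, 13, 16, 30]
Rule: An internal node has at least one child.
Per-node child counts:
  node 27: 2 child(ren)
  node 9: 2 child(ren)
  node 6: 1 child(ren)
  node 7: 0 child(ren)
  node 15: 2 child(ren)
  node 13: 0 child(ren)
  node 16: 0 child(ren)
  node 39: 1 child(ren)
  node 35: 1 child(ren)
  node 30: 0 child(ren)
Matching nodes: [27, 9, 6, 15, 39, 35]
Count of internal (non-leaf) nodes: 6


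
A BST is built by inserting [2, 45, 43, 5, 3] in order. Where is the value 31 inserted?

Starting tree (level order): [2, None, 45, 43, None, 5, None, 3]
Insertion path: 2 -> 45 -> 43 -> 5
Result: insert 31 as right child of 5
Final tree (level order): [2, None, 45, 43, None, 5, None, 3, 31]


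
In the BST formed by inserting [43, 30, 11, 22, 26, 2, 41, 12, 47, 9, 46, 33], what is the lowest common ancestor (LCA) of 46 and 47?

Tree insertion order: [43, 30, 11, 22, 26, 2, 41, 12, 47, 9, 46, 33]
Tree (level-order array): [43, 30, 47, 11, 41, 46, None, 2, 22, 33, None, None, None, None, 9, 12, 26]
In a BST, the LCA of p=46, q=47 is the first node v on the
root-to-leaf path with p <= v <= q (go left if both < v, right if both > v).
Walk from root:
  at 43: both 46 and 47 > 43, go right
  at 47: 46 <= 47 <= 47, this is the LCA
LCA = 47


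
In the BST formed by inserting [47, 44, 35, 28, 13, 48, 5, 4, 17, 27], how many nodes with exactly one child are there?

Tree built from: [47, 44, 35, 28, 13, 48, 5, 4, 17, 27]
Tree (level-order array): [47, 44, 48, 35, None, None, None, 28, None, 13, None, 5, 17, 4, None, None, 27]
Rule: These are nodes with exactly 1 non-null child.
Per-node child counts:
  node 47: 2 child(ren)
  node 44: 1 child(ren)
  node 35: 1 child(ren)
  node 28: 1 child(ren)
  node 13: 2 child(ren)
  node 5: 1 child(ren)
  node 4: 0 child(ren)
  node 17: 1 child(ren)
  node 27: 0 child(ren)
  node 48: 0 child(ren)
Matching nodes: [44, 35, 28, 5, 17]
Count of nodes with exactly one child: 5


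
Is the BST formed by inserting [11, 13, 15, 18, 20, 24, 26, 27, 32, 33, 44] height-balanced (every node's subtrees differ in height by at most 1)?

Tree (level-order array): [11, None, 13, None, 15, None, 18, None, 20, None, 24, None, 26, None, 27, None, 32, None, 33, None, 44]
Definition: a tree is height-balanced if, at every node, |h(left) - h(right)| <= 1 (empty subtree has height -1).
Bottom-up per-node check:
  node 44: h_left=-1, h_right=-1, diff=0 [OK], height=0
  node 33: h_left=-1, h_right=0, diff=1 [OK], height=1
  node 32: h_left=-1, h_right=1, diff=2 [FAIL (|-1-1|=2 > 1)], height=2
  node 27: h_left=-1, h_right=2, diff=3 [FAIL (|-1-2|=3 > 1)], height=3
  node 26: h_left=-1, h_right=3, diff=4 [FAIL (|-1-3|=4 > 1)], height=4
  node 24: h_left=-1, h_right=4, diff=5 [FAIL (|-1-4|=5 > 1)], height=5
  node 20: h_left=-1, h_right=5, diff=6 [FAIL (|-1-5|=6 > 1)], height=6
  node 18: h_left=-1, h_right=6, diff=7 [FAIL (|-1-6|=7 > 1)], height=7
  node 15: h_left=-1, h_right=7, diff=8 [FAIL (|-1-7|=8 > 1)], height=8
  node 13: h_left=-1, h_right=8, diff=9 [FAIL (|-1-8|=9 > 1)], height=9
  node 11: h_left=-1, h_right=9, diff=10 [FAIL (|-1-9|=10 > 1)], height=10
Node 32 violates the condition: |-1 - 1| = 2 > 1.
Result: Not balanced


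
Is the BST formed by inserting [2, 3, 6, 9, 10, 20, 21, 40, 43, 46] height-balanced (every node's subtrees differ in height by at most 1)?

Tree (level-order array): [2, None, 3, None, 6, None, 9, None, 10, None, 20, None, 21, None, 40, None, 43, None, 46]
Definition: a tree is height-balanced if, at every node, |h(left) - h(right)| <= 1 (empty subtree has height -1).
Bottom-up per-node check:
  node 46: h_left=-1, h_right=-1, diff=0 [OK], height=0
  node 43: h_left=-1, h_right=0, diff=1 [OK], height=1
  node 40: h_left=-1, h_right=1, diff=2 [FAIL (|-1-1|=2 > 1)], height=2
  node 21: h_left=-1, h_right=2, diff=3 [FAIL (|-1-2|=3 > 1)], height=3
  node 20: h_left=-1, h_right=3, diff=4 [FAIL (|-1-3|=4 > 1)], height=4
  node 10: h_left=-1, h_right=4, diff=5 [FAIL (|-1-4|=5 > 1)], height=5
  node 9: h_left=-1, h_right=5, diff=6 [FAIL (|-1-5|=6 > 1)], height=6
  node 6: h_left=-1, h_right=6, diff=7 [FAIL (|-1-6|=7 > 1)], height=7
  node 3: h_left=-1, h_right=7, diff=8 [FAIL (|-1-7|=8 > 1)], height=8
  node 2: h_left=-1, h_right=8, diff=9 [FAIL (|-1-8|=9 > 1)], height=9
Node 40 violates the condition: |-1 - 1| = 2 > 1.
Result: Not balanced


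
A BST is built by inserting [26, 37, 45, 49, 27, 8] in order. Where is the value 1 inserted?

Starting tree (level order): [26, 8, 37, None, None, 27, 45, None, None, None, 49]
Insertion path: 26 -> 8
Result: insert 1 as left child of 8
Final tree (level order): [26, 8, 37, 1, None, 27, 45, None, None, None, None, None, 49]


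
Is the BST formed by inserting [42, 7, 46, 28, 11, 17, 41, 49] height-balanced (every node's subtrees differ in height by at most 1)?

Tree (level-order array): [42, 7, 46, None, 28, None, 49, 11, 41, None, None, None, 17]
Definition: a tree is height-balanced if, at every node, |h(left) - h(right)| <= 1 (empty subtree has height -1).
Bottom-up per-node check:
  node 17: h_left=-1, h_right=-1, diff=0 [OK], height=0
  node 11: h_left=-1, h_right=0, diff=1 [OK], height=1
  node 41: h_left=-1, h_right=-1, diff=0 [OK], height=0
  node 28: h_left=1, h_right=0, diff=1 [OK], height=2
  node 7: h_left=-1, h_right=2, diff=3 [FAIL (|-1-2|=3 > 1)], height=3
  node 49: h_left=-1, h_right=-1, diff=0 [OK], height=0
  node 46: h_left=-1, h_right=0, diff=1 [OK], height=1
  node 42: h_left=3, h_right=1, diff=2 [FAIL (|3-1|=2 > 1)], height=4
Node 7 violates the condition: |-1 - 2| = 3 > 1.
Result: Not balanced


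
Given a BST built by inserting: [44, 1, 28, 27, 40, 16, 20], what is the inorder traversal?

Tree insertion order: [44, 1, 28, 27, 40, 16, 20]
Tree (level-order array): [44, 1, None, None, 28, 27, 40, 16, None, None, None, None, 20]
Inorder traversal: [1, 16, 20, 27, 28, 40, 44]


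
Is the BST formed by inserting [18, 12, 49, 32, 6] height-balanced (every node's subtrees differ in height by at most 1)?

Tree (level-order array): [18, 12, 49, 6, None, 32]
Definition: a tree is height-balanced if, at every node, |h(left) - h(right)| <= 1 (empty subtree has height -1).
Bottom-up per-node check:
  node 6: h_left=-1, h_right=-1, diff=0 [OK], height=0
  node 12: h_left=0, h_right=-1, diff=1 [OK], height=1
  node 32: h_left=-1, h_right=-1, diff=0 [OK], height=0
  node 49: h_left=0, h_right=-1, diff=1 [OK], height=1
  node 18: h_left=1, h_right=1, diff=0 [OK], height=2
All nodes satisfy the balance condition.
Result: Balanced


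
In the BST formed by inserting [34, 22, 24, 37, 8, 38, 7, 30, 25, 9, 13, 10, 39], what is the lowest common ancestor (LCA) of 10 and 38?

Tree insertion order: [34, 22, 24, 37, 8, 38, 7, 30, 25, 9, 13, 10, 39]
Tree (level-order array): [34, 22, 37, 8, 24, None, 38, 7, 9, None, 30, None, 39, None, None, None, 13, 25, None, None, None, 10]
In a BST, the LCA of p=10, q=38 is the first node v on the
root-to-leaf path with p <= v <= q (go left if both < v, right if both > v).
Walk from root:
  at 34: 10 <= 34 <= 38, this is the LCA
LCA = 34


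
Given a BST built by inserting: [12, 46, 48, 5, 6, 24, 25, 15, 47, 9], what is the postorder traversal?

Tree insertion order: [12, 46, 48, 5, 6, 24, 25, 15, 47, 9]
Tree (level-order array): [12, 5, 46, None, 6, 24, 48, None, 9, 15, 25, 47]
Postorder traversal: [9, 6, 5, 15, 25, 24, 47, 48, 46, 12]


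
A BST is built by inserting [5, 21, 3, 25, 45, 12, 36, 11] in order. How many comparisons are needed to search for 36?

Search path for 36: 5 -> 21 -> 25 -> 45 -> 36
Found: True
Comparisons: 5


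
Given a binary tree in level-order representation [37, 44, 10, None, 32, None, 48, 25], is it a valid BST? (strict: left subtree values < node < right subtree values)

Level-order array: [37, 44, 10, None, 32, None, 48, 25]
Validate using subtree bounds (lo, hi): at each node, require lo < value < hi,
then recurse left with hi=value and right with lo=value.
Preorder trace (stopping at first violation):
  at node 37 with bounds (-inf, +inf): OK
  at node 44 with bounds (-inf, 37): VIOLATION
Node 44 violates its bound: not (-inf < 44 < 37).
Result: Not a valid BST


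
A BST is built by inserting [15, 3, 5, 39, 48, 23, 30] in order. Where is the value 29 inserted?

Starting tree (level order): [15, 3, 39, None, 5, 23, 48, None, None, None, 30]
Insertion path: 15 -> 39 -> 23 -> 30
Result: insert 29 as left child of 30
Final tree (level order): [15, 3, 39, None, 5, 23, 48, None, None, None, 30, None, None, 29]


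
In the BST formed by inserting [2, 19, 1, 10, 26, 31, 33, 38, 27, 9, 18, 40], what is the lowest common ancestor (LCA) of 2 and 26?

Tree insertion order: [2, 19, 1, 10, 26, 31, 33, 38, 27, 9, 18, 40]
Tree (level-order array): [2, 1, 19, None, None, 10, 26, 9, 18, None, 31, None, None, None, None, 27, 33, None, None, None, 38, None, 40]
In a BST, the LCA of p=2, q=26 is the first node v on the
root-to-leaf path with p <= v <= q (go left if both < v, right if both > v).
Walk from root:
  at 2: 2 <= 2 <= 26, this is the LCA
LCA = 2


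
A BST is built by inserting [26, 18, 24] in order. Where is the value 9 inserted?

Starting tree (level order): [26, 18, None, None, 24]
Insertion path: 26 -> 18
Result: insert 9 as left child of 18
Final tree (level order): [26, 18, None, 9, 24]


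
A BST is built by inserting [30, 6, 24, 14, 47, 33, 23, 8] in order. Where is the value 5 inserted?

Starting tree (level order): [30, 6, 47, None, 24, 33, None, 14, None, None, None, 8, 23]
Insertion path: 30 -> 6
Result: insert 5 as left child of 6
Final tree (level order): [30, 6, 47, 5, 24, 33, None, None, None, 14, None, None, None, 8, 23]


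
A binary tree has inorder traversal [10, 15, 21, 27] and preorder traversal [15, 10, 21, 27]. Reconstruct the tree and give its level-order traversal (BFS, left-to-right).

Inorder:  [10, 15, 21, 27]
Preorder: [15, 10, 21, 27]
Algorithm: preorder visits root first, so consume preorder in order;
for each root, split the current inorder slice at that value into
left-subtree inorder and right-subtree inorder, then recurse.
Recursive splits:
  root=15; inorder splits into left=[10], right=[21, 27]
  root=10; inorder splits into left=[], right=[]
  root=21; inorder splits into left=[], right=[27]
  root=27; inorder splits into left=[], right=[]
Reconstructed level-order: [15, 10, 21, 27]


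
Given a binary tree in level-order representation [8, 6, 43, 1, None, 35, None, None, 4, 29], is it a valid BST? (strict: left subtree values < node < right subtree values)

Level-order array: [8, 6, 43, 1, None, 35, None, None, 4, 29]
Validate using subtree bounds (lo, hi): at each node, require lo < value < hi,
then recurse left with hi=value and right with lo=value.
Preorder trace (stopping at first violation):
  at node 8 with bounds (-inf, +inf): OK
  at node 6 with bounds (-inf, 8): OK
  at node 1 with bounds (-inf, 6): OK
  at node 4 with bounds (1, 6): OK
  at node 43 with bounds (8, +inf): OK
  at node 35 with bounds (8, 43): OK
  at node 29 with bounds (8, 35): OK
No violation found at any node.
Result: Valid BST


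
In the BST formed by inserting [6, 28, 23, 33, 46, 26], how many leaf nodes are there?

Tree built from: [6, 28, 23, 33, 46, 26]
Tree (level-order array): [6, None, 28, 23, 33, None, 26, None, 46]
Rule: A leaf has 0 children.
Per-node child counts:
  node 6: 1 child(ren)
  node 28: 2 child(ren)
  node 23: 1 child(ren)
  node 26: 0 child(ren)
  node 33: 1 child(ren)
  node 46: 0 child(ren)
Matching nodes: [26, 46]
Count of leaf nodes: 2


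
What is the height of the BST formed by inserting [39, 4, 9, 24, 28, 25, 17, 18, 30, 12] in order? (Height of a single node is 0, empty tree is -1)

Insertion order: [39, 4, 9, 24, 28, 25, 17, 18, 30, 12]
Tree (level-order array): [39, 4, None, None, 9, None, 24, 17, 28, 12, 18, 25, 30]
Compute height bottom-up (empty subtree = -1):
  height(12) = 1 + max(-1, -1) = 0
  height(18) = 1 + max(-1, -1) = 0
  height(17) = 1 + max(0, 0) = 1
  height(25) = 1 + max(-1, -1) = 0
  height(30) = 1 + max(-1, -1) = 0
  height(28) = 1 + max(0, 0) = 1
  height(24) = 1 + max(1, 1) = 2
  height(9) = 1 + max(-1, 2) = 3
  height(4) = 1 + max(-1, 3) = 4
  height(39) = 1 + max(4, -1) = 5
Height = 5


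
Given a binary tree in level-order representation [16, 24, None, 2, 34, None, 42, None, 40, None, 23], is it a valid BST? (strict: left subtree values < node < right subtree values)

Level-order array: [16, 24, None, 2, 34, None, 42, None, 40, None, 23]
Validate using subtree bounds (lo, hi): at each node, require lo < value < hi,
then recurse left with hi=value and right with lo=value.
Preorder trace (stopping at first violation):
  at node 16 with bounds (-inf, +inf): OK
  at node 24 with bounds (-inf, 16): VIOLATION
Node 24 violates its bound: not (-inf < 24 < 16).
Result: Not a valid BST


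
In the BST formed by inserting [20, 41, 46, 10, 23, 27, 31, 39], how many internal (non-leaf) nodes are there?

Tree built from: [20, 41, 46, 10, 23, 27, 31, 39]
Tree (level-order array): [20, 10, 41, None, None, 23, 46, None, 27, None, None, None, 31, None, 39]
Rule: An internal node has at least one child.
Per-node child counts:
  node 20: 2 child(ren)
  node 10: 0 child(ren)
  node 41: 2 child(ren)
  node 23: 1 child(ren)
  node 27: 1 child(ren)
  node 31: 1 child(ren)
  node 39: 0 child(ren)
  node 46: 0 child(ren)
Matching nodes: [20, 41, 23, 27, 31]
Count of internal (non-leaf) nodes: 5


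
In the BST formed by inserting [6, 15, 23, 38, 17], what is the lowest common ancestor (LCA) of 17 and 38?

Tree insertion order: [6, 15, 23, 38, 17]
Tree (level-order array): [6, None, 15, None, 23, 17, 38]
In a BST, the LCA of p=17, q=38 is the first node v on the
root-to-leaf path with p <= v <= q (go left if both < v, right if both > v).
Walk from root:
  at 6: both 17 and 38 > 6, go right
  at 15: both 17 and 38 > 15, go right
  at 23: 17 <= 23 <= 38, this is the LCA
LCA = 23


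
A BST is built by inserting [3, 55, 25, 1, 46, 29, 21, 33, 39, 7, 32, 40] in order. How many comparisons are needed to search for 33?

Search path for 33: 3 -> 55 -> 25 -> 46 -> 29 -> 33
Found: True
Comparisons: 6


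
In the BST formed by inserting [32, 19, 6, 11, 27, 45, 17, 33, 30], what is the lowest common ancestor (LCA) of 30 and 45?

Tree insertion order: [32, 19, 6, 11, 27, 45, 17, 33, 30]
Tree (level-order array): [32, 19, 45, 6, 27, 33, None, None, 11, None, 30, None, None, None, 17]
In a BST, the LCA of p=30, q=45 is the first node v on the
root-to-leaf path with p <= v <= q (go left if both < v, right if both > v).
Walk from root:
  at 32: 30 <= 32 <= 45, this is the LCA
LCA = 32


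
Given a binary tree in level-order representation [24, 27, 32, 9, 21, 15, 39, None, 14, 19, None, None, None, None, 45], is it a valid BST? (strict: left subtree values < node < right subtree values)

Level-order array: [24, 27, 32, 9, 21, 15, 39, None, 14, 19, None, None, None, None, 45]
Validate using subtree bounds (lo, hi): at each node, require lo < value < hi,
then recurse left with hi=value and right with lo=value.
Preorder trace (stopping at first violation):
  at node 24 with bounds (-inf, +inf): OK
  at node 27 with bounds (-inf, 24): VIOLATION
Node 27 violates its bound: not (-inf < 27 < 24).
Result: Not a valid BST


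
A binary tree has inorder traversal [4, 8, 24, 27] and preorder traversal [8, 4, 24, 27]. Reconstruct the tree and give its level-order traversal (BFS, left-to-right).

Inorder:  [4, 8, 24, 27]
Preorder: [8, 4, 24, 27]
Algorithm: preorder visits root first, so consume preorder in order;
for each root, split the current inorder slice at that value into
left-subtree inorder and right-subtree inorder, then recurse.
Recursive splits:
  root=8; inorder splits into left=[4], right=[24, 27]
  root=4; inorder splits into left=[], right=[]
  root=24; inorder splits into left=[], right=[27]
  root=27; inorder splits into left=[], right=[]
Reconstructed level-order: [8, 4, 24, 27]


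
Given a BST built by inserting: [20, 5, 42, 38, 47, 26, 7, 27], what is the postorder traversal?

Tree insertion order: [20, 5, 42, 38, 47, 26, 7, 27]
Tree (level-order array): [20, 5, 42, None, 7, 38, 47, None, None, 26, None, None, None, None, 27]
Postorder traversal: [7, 5, 27, 26, 38, 47, 42, 20]


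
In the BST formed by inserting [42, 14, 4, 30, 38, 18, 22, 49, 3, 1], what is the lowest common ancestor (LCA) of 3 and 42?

Tree insertion order: [42, 14, 4, 30, 38, 18, 22, 49, 3, 1]
Tree (level-order array): [42, 14, 49, 4, 30, None, None, 3, None, 18, 38, 1, None, None, 22]
In a BST, the LCA of p=3, q=42 is the first node v on the
root-to-leaf path with p <= v <= q (go left if both < v, right if both > v).
Walk from root:
  at 42: 3 <= 42 <= 42, this is the LCA
LCA = 42


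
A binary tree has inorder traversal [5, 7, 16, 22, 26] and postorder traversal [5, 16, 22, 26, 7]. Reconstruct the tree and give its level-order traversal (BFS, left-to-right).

Inorder:   [5, 7, 16, 22, 26]
Postorder: [5, 16, 22, 26, 7]
Algorithm: postorder visits root last, so walk postorder right-to-left;
each value is the root of the current inorder slice — split it at that
value, recurse on the right subtree first, then the left.
Recursive splits:
  root=7; inorder splits into left=[5], right=[16, 22, 26]
  root=26; inorder splits into left=[16, 22], right=[]
  root=22; inorder splits into left=[16], right=[]
  root=16; inorder splits into left=[], right=[]
  root=5; inorder splits into left=[], right=[]
Reconstructed level-order: [7, 5, 26, 22, 16]


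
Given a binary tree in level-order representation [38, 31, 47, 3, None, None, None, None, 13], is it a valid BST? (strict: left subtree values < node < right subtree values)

Level-order array: [38, 31, 47, 3, None, None, None, None, 13]
Validate using subtree bounds (lo, hi): at each node, require lo < value < hi,
then recurse left with hi=value and right with lo=value.
Preorder trace (stopping at first violation):
  at node 38 with bounds (-inf, +inf): OK
  at node 31 with bounds (-inf, 38): OK
  at node 3 with bounds (-inf, 31): OK
  at node 13 with bounds (3, 31): OK
  at node 47 with bounds (38, +inf): OK
No violation found at any node.
Result: Valid BST


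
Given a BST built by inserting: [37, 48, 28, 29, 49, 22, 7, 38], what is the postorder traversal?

Tree insertion order: [37, 48, 28, 29, 49, 22, 7, 38]
Tree (level-order array): [37, 28, 48, 22, 29, 38, 49, 7]
Postorder traversal: [7, 22, 29, 28, 38, 49, 48, 37]


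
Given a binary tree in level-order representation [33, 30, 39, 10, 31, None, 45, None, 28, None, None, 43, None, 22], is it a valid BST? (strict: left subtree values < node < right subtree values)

Level-order array: [33, 30, 39, 10, 31, None, 45, None, 28, None, None, 43, None, 22]
Validate using subtree bounds (lo, hi): at each node, require lo < value < hi,
then recurse left with hi=value and right with lo=value.
Preorder trace (stopping at first violation):
  at node 33 with bounds (-inf, +inf): OK
  at node 30 with bounds (-inf, 33): OK
  at node 10 with bounds (-inf, 30): OK
  at node 28 with bounds (10, 30): OK
  at node 22 with bounds (10, 28): OK
  at node 31 with bounds (30, 33): OK
  at node 39 with bounds (33, +inf): OK
  at node 45 with bounds (39, +inf): OK
  at node 43 with bounds (39, 45): OK
No violation found at any node.
Result: Valid BST


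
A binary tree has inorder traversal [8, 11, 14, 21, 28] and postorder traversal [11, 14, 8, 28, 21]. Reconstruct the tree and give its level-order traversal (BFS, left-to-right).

Inorder:   [8, 11, 14, 21, 28]
Postorder: [11, 14, 8, 28, 21]
Algorithm: postorder visits root last, so walk postorder right-to-left;
each value is the root of the current inorder slice — split it at that
value, recurse on the right subtree first, then the left.
Recursive splits:
  root=21; inorder splits into left=[8, 11, 14], right=[28]
  root=28; inorder splits into left=[], right=[]
  root=8; inorder splits into left=[], right=[11, 14]
  root=14; inorder splits into left=[11], right=[]
  root=11; inorder splits into left=[], right=[]
Reconstructed level-order: [21, 8, 28, 14, 11]


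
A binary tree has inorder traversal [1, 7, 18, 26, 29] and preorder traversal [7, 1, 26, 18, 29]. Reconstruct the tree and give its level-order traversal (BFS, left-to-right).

Inorder:  [1, 7, 18, 26, 29]
Preorder: [7, 1, 26, 18, 29]
Algorithm: preorder visits root first, so consume preorder in order;
for each root, split the current inorder slice at that value into
left-subtree inorder and right-subtree inorder, then recurse.
Recursive splits:
  root=7; inorder splits into left=[1], right=[18, 26, 29]
  root=1; inorder splits into left=[], right=[]
  root=26; inorder splits into left=[18], right=[29]
  root=18; inorder splits into left=[], right=[]
  root=29; inorder splits into left=[], right=[]
Reconstructed level-order: [7, 1, 26, 18, 29]


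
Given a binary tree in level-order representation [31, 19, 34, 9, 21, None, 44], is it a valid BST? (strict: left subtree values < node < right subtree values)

Level-order array: [31, 19, 34, 9, 21, None, 44]
Validate using subtree bounds (lo, hi): at each node, require lo < value < hi,
then recurse left with hi=value and right with lo=value.
Preorder trace (stopping at first violation):
  at node 31 with bounds (-inf, +inf): OK
  at node 19 with bounds (-inf, 31): OK
  at node 9 with bounds (-inf, 19): OK
  at node 21 with bounds (19, 31): OK
  at node 34 with bounds (31, +inf): OK
  at node 44 with bounds (34, +inf): OK
No violation found at any node.
Result: Valid BST


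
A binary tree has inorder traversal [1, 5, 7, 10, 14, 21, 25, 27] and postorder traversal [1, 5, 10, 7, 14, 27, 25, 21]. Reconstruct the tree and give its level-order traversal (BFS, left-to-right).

Inorder:   [1, 5, 7, 10, 14, 21, 25, 27]
Postorder: [1, 5, 10, 7, 14, 27, 25, 21]
Algorithm: postorder visits root last, so walk postorder right-to-left;
each value is the root of the current inorder slice — split it at that
value, recurse on the right subtree first, then the left.
Recursive splits:
  root=21; inorder splits into left=[1, 5, 7, 10, 14], right=[25, 27]
  root=25; inorder splits into left=[], right=[27]
  root=27; inorder splits into left=[], right=[]
  root=14; inorder splits into left=[1, 5, 7, 10], right=[]
  root=7; inorder splits into left=[1, 5], right=[10]
  root=10; inorder splits into left=[], right=[]
  root=5; inorder splits into left=[1], right=[]
  root=1; inorder splits into left=[], right=[]
Reconstructed level-order: [21, 14, 25, 7, 27, 5, 10, 1]
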